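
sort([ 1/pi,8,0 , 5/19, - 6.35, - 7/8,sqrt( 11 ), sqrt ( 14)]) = [-6.35, - 7/8,0 , 5/19, 1/pi,sqrt(11), sqrt( 14), 8 ] 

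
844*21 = 17724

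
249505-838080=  - 588575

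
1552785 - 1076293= 476492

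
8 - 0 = 8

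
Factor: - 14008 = -2^3*17^1 * 103^1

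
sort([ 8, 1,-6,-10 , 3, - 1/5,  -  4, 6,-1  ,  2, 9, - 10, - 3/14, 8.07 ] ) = [  -  10, - 10,- 6, - 4,-1,-3/14,-1/5, 1, 2, 3,6,8, 8.07, 9 ]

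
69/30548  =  69/30548 = 0.00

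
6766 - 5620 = 1146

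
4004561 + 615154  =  4619715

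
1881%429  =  165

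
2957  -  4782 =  - 1825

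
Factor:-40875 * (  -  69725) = 2850009375 = 3^1*5^5*109^1*2789^1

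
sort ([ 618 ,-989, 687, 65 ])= [ - 989,  65, 618, 687]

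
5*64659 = 323295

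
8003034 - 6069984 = 1933050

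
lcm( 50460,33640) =100920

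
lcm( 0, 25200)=0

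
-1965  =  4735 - 6700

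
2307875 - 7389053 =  - 5081178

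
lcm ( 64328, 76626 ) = 5210568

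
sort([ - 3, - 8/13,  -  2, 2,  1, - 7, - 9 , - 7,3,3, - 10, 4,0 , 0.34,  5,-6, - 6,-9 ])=[-10, - 9, - 9, - 7, - 7, - 6, - 6,- 3, - 2, - 8/13,0,0.34, 1,2,  3  ,  3,4, 5 ] 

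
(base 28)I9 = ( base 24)l9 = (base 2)1000000001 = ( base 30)h3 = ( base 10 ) 513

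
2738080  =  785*3488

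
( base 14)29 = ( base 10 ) 37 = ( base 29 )18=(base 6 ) 101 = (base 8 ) 45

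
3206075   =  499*6425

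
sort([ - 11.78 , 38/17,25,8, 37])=[ - 11.78,38/17,8, 25,37]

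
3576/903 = 3 + 289/301 = 3.96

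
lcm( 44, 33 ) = 132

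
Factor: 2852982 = 2^1 * 3^4*11^1*1601^1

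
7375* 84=619500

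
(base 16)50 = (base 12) 68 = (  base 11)73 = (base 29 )2M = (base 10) 80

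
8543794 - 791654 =7752140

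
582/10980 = 97/1830 = 0.05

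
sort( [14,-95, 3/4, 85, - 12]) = [-95, - 12, 3/4,14,85 ] 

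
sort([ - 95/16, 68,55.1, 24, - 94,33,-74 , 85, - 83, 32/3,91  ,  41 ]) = [ - 94, - 83, - 74, - 95/16,32/3, 24 , 33, 41,55.1,68,  85, 91]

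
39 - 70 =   -  31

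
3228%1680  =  1548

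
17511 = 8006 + 9505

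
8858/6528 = 4429/3264 = 1.36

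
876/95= 876/95  =  9.22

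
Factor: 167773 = 17^1*71^1*139^1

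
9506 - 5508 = 3998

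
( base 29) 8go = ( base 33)6KM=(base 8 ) 16060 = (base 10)7216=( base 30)80g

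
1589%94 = 85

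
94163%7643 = 2447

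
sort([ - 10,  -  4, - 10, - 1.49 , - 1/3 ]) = [ - 10 , - 10, - 4, - 1.49,-1/3 ]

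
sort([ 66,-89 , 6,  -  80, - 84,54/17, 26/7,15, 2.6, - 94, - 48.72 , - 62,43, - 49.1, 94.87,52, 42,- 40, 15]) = [ - 94, - 89,-84, - 80, - 62, - 49.1, - 48.72,- 40, 2.6,54/17,26/7,6, 15,15, 42,43, 52,  66,94.87]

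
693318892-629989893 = 63328999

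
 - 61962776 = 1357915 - 63320691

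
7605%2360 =525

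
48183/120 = 401 + 21/40 = 401.52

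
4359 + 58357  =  62716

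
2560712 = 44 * 58198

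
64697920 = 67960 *952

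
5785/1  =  5785=5785.00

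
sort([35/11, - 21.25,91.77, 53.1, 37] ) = [ - 21.25,35/11,  37,53.1,  91.77] 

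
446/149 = 2 + 148/149 = 2.99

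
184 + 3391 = 3575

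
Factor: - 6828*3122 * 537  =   - 11447237592=-2^3 * 3^2 * 7^1*179^1*223^1*569^1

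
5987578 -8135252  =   - 2147674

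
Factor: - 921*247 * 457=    - 3^1*13^1*19^1*307^1*457^1 =-103961559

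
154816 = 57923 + 96893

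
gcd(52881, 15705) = 3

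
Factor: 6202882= 2^1*7^1*443063^1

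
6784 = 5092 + 1692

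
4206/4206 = 1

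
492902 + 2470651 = 2963553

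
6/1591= 6/1591 = 0.00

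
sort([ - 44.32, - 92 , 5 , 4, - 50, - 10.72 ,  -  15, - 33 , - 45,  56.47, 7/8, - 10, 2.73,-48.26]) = [ - 92, - 50 ,  -  48.26, - 45,-44.32, - 33, - 15, - 10.72, - 10,7/8 , 2.73,4, 5 , 56.47 ]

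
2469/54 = 45 + 13/18  =  45.72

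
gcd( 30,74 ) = 2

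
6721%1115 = 31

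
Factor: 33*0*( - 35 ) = 0 = 0^1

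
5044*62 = 312728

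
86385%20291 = 5221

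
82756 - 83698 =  - 942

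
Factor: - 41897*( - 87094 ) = 2^1 * 7^1*6221^1*41897^1 = 3648977318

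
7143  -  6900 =243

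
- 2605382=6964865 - 9570247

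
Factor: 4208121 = 3^2 * 37^1*12637^1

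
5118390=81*63190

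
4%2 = 0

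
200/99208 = 25/12401=0.00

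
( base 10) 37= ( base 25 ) 1C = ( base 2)100101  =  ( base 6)101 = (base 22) 1f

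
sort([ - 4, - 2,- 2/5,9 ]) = [  -  4, - 2,- 2/5, 9 ]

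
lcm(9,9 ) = 9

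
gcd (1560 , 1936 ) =8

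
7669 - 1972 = 5697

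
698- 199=499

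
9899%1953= 134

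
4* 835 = 3340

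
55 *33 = 1815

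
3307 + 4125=7432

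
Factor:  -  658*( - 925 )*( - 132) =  - 2^3*3^1  *5^2* 7^1*11^1*37^1*47^1=-  80341800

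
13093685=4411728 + 8681957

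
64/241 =64/241 = 0.27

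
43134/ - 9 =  - 4793 +1/3 = - 4792.67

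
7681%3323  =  1035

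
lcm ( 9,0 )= 0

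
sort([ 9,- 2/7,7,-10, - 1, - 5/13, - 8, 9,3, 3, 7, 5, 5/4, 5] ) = [ - 10, -8, - 1, - 5/13,-2/7, 5/4,3,3, 5 , 5, 7, 7, 9,9]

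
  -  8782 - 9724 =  - 18506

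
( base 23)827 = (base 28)5d1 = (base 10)4285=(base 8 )10275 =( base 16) 10BD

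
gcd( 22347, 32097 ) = 39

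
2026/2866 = 1013/1433 = 0.71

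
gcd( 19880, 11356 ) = 4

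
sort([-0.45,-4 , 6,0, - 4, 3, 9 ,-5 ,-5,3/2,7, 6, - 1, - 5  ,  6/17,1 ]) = [ - 5, - 5,- 5,- 4, - 4,  -  1, - 0.45, 0,  6/17,1,  3/2,  3,6, 6,7, 9 ]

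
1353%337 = 5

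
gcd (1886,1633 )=23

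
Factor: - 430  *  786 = -337980 = - 2^2*3^1*5^1*43^1*131^1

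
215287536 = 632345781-417058245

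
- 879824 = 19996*( - 44 ) 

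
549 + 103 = 652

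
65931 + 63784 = 129715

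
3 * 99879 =299637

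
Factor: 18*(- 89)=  - 1602 = - 2^1*3^2*89^1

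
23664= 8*2958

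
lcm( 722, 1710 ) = 32490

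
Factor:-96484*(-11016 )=2^5*3^4*17^1*24121^1  =  1062867744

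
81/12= 27/4 = 6.75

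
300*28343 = 8502900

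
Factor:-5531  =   - 5531^1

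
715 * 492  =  351780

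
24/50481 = 8/16827 = 0.00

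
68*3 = 204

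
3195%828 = 711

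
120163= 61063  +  59100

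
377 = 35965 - 35588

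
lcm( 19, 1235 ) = 1235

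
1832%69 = 38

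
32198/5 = 6439 + 3/5 =6439.60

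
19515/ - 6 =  - 3253 + 1/2= - 3252.50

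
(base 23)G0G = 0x2120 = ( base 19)1496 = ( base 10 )8480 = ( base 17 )1c5e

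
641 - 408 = 233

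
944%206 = 120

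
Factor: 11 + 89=2^2*5^2 = 100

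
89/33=89/33 = 2.70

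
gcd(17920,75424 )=32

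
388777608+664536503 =1053314111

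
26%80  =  26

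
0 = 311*0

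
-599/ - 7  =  85 + 4/7 = 85.57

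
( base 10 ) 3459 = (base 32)3c3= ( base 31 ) 3ii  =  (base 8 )6603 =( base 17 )BG8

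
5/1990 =1/398  =  0.00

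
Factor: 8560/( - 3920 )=-7^( - 2 ) * 107^1 = -107/49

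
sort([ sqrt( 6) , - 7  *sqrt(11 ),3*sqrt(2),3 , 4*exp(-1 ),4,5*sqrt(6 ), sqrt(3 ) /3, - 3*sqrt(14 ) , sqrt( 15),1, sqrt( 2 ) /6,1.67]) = [ - 7 * sqrt(11) ,- 3*sqrt ( 14), sqrt (2 ) /6,sqrt(3) /3,1, 4 * exp( - 1 ),1.67,sqrt ( 6),3,sqrt( 15 ),4, 3*sqrt ( 2),  5*sqrt(6) ]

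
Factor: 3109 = 3109^1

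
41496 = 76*546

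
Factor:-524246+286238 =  - 238008  =  - 2^3*3^1*47^1*211^1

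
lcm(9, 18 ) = 18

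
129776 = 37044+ 92732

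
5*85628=428140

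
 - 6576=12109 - 18685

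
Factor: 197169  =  3^1*7^1*41^1*229^1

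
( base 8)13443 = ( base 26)8JL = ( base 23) B4C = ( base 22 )c55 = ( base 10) 5923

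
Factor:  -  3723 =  - 3^1*17^1 * 73^1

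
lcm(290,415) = 24070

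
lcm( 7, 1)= 7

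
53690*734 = 39408460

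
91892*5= 459460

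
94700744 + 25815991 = 120516735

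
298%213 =85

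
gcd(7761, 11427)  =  39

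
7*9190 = 64330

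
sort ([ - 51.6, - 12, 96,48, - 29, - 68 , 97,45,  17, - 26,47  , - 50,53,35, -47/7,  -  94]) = [ - 94, - 68, - 51.6, - 50 , - 29, - 26, - 12, - 47/7, 17, 35 , 45,  47, 48,53, 96,97 ] 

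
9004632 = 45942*196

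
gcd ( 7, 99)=1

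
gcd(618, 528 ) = 6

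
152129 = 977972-825843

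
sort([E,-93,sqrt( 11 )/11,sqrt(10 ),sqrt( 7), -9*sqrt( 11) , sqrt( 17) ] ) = [ -93,-9*sqrt( 11), sqrt(11)/11,sqrt( 7 ), E,sqrt( 10), sqrt( 17)] 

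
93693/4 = 93693/4 = 23423.25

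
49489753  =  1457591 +48032162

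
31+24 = 55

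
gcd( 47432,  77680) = 8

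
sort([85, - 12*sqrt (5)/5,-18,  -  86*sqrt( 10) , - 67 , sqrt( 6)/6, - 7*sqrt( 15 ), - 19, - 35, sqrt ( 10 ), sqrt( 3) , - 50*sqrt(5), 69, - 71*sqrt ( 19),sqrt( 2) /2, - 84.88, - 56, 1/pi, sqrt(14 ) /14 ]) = [ - 71*sqrt( 19 ), - 86*sqrt( 10), - 50  *  sqrt( 5), - 84.88 ,-67,-56, -35, - 7*sqrt ( 15 ), - 19, - 18, - 12*sqrt(5 )/5,sqrt( 14 )/14 , 1/pi,sqrt(6)/6,sqrt(2 ) /2, sqrt( 3), sqrt(10), 69,85] 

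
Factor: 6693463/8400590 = 2^( - 1 )*5^( - 1)*7^1*11^ ( - 1)*659^1*1451^1*76369^( - 1 ) 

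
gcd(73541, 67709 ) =1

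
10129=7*1447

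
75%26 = 23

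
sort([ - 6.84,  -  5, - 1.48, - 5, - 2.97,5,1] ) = [ - 6.84,-5, - 5, - 2.97,- 1.48, 1,5 ]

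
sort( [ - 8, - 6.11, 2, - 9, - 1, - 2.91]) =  [ - 9,-8, - 6.11, - 2.91, - 1 , 2] 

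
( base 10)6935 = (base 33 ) 6c5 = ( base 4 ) 1230113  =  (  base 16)1b17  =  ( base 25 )b2a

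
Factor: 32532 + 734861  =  767393 = 11^1*69763^1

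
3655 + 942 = 4597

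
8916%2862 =330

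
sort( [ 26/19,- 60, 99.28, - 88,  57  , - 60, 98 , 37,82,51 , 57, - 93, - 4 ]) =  [ - 93, - 88, - 60, -60,  -  4, 26/19,37, 51 , 57,57, 82,98, 99.28]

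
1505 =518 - -987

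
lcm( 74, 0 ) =0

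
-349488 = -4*87372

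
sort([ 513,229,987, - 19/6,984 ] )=[-19/6, 229, 513, 984, 987] 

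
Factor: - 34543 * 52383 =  - 1809465969 = -  3^1*19^1*919^1*34543^1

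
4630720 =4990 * 928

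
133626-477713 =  - 344087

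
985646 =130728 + 854918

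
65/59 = 65/59 = 1.10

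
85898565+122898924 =208797489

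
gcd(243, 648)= 81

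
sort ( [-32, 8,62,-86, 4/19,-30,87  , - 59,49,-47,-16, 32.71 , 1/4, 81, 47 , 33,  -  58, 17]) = [- 86, - 59, - 58, -47,-32,-30, - 16,4/19, 1/4, 8, 17, 32.71, 33,  47,  49,62, 81,  87]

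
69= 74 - 5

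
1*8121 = 8121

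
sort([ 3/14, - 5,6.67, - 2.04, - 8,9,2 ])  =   [  -  8, - 5, - 2.04, 3/14, 2 , 6.67, 9] 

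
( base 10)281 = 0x119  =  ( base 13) 188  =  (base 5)2111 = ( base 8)431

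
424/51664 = 53/6458 = 0.01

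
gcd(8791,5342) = 1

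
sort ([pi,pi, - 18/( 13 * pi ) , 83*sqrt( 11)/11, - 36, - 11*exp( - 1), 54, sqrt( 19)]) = [ - 36, - 11 * exp (- 1),  -  18/(13 * pi),pi, pi,sqrt(19 ),83*sqrt( 11 )/11, 54]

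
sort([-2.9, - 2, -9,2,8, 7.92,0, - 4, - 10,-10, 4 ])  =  [ - 10 ,  -  10 , - 9, - 4, - 2.9, - 2,0,2, 4,7.92,8]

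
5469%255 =114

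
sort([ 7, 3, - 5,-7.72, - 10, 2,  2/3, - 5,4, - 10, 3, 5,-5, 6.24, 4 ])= [-10, - 10, - 7.72,  -  5, - 5,-5, 2/3, 2, 3, 3, 4, 4,5, 6.24 , 7 ]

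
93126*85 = 7915710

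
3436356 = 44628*77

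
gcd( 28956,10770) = 6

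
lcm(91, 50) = 4550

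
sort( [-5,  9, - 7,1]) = [ - 7,-5,1, 9 ]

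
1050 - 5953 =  - 4903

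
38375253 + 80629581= 119004834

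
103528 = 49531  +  53997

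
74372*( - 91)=- 6767852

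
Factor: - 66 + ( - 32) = -98 = -2^1*7^2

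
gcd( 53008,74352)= 16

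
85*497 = 42245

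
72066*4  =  288264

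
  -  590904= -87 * 6792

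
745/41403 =745/41403 = 0.02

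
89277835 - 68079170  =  21198665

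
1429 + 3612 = 5041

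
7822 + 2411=10233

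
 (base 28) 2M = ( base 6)210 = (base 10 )78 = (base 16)4e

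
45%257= 45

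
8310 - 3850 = 4460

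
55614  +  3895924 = 3951538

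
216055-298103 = -82048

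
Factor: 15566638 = 2^1*7783319^1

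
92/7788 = 23/1947 = 0.01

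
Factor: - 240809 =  - 257^1 * 937^1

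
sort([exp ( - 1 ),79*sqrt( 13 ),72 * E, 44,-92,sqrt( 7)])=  [ - 92,exp ( - 1 ),sqrt ( 7 ),44,  72*E , 79* sqrt(13 )]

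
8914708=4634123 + 4280585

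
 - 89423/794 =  - 89423/794 =- 112.62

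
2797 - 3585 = - 788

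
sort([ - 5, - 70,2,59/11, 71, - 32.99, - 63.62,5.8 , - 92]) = [ - 92, - 70, - 63.62, - 32.99, - 5,2,59/11 , 5.8,71]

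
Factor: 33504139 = 89^1*487^1*773^1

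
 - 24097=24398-48495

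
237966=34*6999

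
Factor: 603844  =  2^2*150961^1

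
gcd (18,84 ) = 6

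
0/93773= 0  =  0.00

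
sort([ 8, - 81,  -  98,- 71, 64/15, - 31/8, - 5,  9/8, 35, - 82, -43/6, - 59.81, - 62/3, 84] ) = [ - 98,- 82, - 81, - 71, - 59.81,-62/3,  -  43/6 , - 5, - 31/8, 9/8 , 64/15, 8,  35,84] 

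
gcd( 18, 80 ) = 2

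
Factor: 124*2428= 301072 = 2^4*31^1 * 607^1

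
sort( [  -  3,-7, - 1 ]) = [- 7, - 3,-1] 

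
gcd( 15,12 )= 3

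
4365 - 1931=2434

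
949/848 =949/848  =  1.12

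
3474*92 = 319608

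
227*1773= 402471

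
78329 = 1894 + 76435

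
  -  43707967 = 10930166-54638133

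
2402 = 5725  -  3323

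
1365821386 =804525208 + 561296178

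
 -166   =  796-962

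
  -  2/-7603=2/7603 = 0.00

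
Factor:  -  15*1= -15 = -3^1*  5^1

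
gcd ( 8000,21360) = 80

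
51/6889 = 51/6889 = 0.01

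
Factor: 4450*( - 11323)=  - 50387350  =  -  2^1*5^2*13^2*67^1*89^1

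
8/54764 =2/13691 = 0.00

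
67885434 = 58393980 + 9491454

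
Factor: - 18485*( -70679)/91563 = 3^( - 1) * 5^1  *7^1 * 439^1*1327^( - 1)*3697^1 =56804405/3981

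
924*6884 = 6360816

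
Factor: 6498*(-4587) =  - 29806326 =- 2^1*3^3*11^1*19^2*139^1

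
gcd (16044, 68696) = 4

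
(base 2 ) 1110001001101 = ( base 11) 5497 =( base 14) 28d7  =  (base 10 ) 7245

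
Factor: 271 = 271^1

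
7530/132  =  57 + 1/22= 57.05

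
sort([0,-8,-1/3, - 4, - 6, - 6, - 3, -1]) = [ - 8, - 6, - 6 , - 4,-3, - 1, - 1/3, 0]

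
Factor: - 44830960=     -  2^4* 5^1 * 31^1*18077^1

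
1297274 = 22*58967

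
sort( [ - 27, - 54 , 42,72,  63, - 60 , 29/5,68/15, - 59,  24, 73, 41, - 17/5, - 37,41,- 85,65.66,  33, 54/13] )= [ - 85, - 60, -59, - 54, - 37, - 27 , - 17/5, 54/13,  68/15, 29/5,24, 33, 41 , 41  ,  42,63, 65.66, 72, 73]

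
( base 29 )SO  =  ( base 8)1504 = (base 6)3512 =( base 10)836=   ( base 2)1101000100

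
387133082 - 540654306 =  - 153521224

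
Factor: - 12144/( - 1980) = 92/15 = 2^2*3^( - 1)*5^( - 1) * 23^1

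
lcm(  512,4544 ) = 36352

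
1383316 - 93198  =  1290118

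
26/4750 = 13/2375 = 0.01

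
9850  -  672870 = -663020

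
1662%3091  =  1662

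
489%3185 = 489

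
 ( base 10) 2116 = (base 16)844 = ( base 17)758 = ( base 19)5G7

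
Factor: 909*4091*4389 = 16321457691  =  3^3*7^1*11^1*19^1*101^1 * 4091^1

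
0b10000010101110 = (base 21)ik8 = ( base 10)8366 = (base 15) 272b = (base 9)12425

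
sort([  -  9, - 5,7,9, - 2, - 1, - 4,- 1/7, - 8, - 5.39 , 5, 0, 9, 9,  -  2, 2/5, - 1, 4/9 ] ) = [ - 9 , - 8, - 5.39,- 5, - 4, -2, - 2, - 1, - 1 , - 1/7,0,2/5, 4/9, 5, 7 , 9,9 , 9]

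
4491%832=331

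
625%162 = 139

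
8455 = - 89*( - 95)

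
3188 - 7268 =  - 4080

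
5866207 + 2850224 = 8716431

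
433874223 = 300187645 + 133686578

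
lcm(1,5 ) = 5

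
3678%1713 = 252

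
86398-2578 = 83820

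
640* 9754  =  6242560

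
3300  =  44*75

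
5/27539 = 5/27539 = 0.00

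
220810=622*355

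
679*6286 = 4268194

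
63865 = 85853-21988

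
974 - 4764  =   -3790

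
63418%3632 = 1674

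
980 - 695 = 285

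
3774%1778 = 218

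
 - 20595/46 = -20595/46 = - 447.72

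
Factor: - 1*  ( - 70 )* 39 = 2^1 * 3^1 * 5^1 * 7^1*13^1 = 2730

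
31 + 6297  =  6328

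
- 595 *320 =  - 190400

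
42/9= 4 + 2/3 = 4.67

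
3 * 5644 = 16932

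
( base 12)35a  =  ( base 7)1315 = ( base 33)F7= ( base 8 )766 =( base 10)502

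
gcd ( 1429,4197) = 1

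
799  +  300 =1099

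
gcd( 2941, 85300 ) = 1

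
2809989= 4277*657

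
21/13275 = 7/4425 =0.00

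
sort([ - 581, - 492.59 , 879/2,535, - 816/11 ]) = [ - 581 , - 492.59, - 816/11 , 879/2 , 535] 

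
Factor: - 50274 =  - 2^1*3^3*7^2*19^1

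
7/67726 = 7/67726= 0.00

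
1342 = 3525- 2183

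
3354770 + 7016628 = 10371398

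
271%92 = 87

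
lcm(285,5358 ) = 26790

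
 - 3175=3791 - 6966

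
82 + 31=113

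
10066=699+9367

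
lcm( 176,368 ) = 4048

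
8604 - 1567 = 7037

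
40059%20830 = 19229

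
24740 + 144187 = 168927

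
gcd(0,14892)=14892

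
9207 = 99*93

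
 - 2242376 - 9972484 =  - 12214860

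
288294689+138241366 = 426536055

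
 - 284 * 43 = -12212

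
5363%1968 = 1427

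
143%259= 143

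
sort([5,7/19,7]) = [7/19,5 , 7]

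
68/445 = 68/445 = 0.15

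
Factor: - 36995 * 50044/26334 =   -  2^1*3^( - 2)*5^1*7^1*11^(-1 )*19^(  -  1 )*151^1*12511^1 = - 132241270/1881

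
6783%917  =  364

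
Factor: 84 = 2^2*3^1*7^1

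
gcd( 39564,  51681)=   21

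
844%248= 100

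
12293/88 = 139 + 61/88 = 139.69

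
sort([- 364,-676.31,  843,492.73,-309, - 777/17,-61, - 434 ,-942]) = [ - 942,-676.31 , - 434, - 364 , - 309, - 61,-777/17,492.73,843 ] 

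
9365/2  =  9365/2 = 4682.50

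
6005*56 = 336280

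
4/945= 4/945 =0.00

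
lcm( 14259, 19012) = 57036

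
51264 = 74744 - 23480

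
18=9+9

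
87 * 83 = 7221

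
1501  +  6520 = 8021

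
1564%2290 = 1564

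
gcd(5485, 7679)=1097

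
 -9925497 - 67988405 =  - 77913902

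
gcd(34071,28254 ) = 831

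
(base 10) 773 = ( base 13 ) 476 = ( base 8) 1405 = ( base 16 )305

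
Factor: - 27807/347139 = -3^ ( -2)*31^1 *43^ ( - 1 ) = - 31/387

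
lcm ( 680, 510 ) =2040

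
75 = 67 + 8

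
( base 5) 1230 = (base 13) 118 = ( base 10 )190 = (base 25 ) 7F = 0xbe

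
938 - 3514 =-2576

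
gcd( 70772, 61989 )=1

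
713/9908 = 713/9908 = 0.07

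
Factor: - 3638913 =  - 3^1 * 37^1*32783^1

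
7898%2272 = 1082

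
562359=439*1281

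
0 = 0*58441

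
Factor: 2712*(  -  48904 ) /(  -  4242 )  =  2^5*7^ ( -1)*101^( - 1)*113^1*6113^1 =22104608/707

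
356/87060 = 89/21765= 0.00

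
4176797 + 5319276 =9496073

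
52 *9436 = 490672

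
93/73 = 93/73 = 1.27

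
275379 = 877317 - 601938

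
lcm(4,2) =4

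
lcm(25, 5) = 25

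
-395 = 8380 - 8775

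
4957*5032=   24943624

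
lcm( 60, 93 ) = 1860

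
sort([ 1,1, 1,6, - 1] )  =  [ - 1,1, 1 , 1,  6]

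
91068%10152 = 9852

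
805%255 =40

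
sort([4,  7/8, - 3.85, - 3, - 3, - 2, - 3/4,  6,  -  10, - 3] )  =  [ - 10, - 3.85, - 3, - 3, - 3, - 2, - 3/4, 7/8,  4,  6] 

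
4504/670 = 2252/335 = 6.72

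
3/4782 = 1/1594 = 0.00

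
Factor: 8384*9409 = 78885056= 2^6*97^2*131^1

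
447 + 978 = 1425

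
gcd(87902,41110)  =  2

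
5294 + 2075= 7369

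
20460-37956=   -  17496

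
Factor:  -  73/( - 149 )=73^1*149^(-1)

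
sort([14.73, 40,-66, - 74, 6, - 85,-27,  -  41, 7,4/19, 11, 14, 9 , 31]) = [ - 85, - 74,-66, - 41, - 27 , 4/19,6, 7, 9 , 11,14,14.73,31,40 ]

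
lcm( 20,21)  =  420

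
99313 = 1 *99313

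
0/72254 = 0 = 0.00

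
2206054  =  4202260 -1996206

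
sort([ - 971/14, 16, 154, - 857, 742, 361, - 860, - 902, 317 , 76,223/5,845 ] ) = [ - 902, - 860, - 857, - 971/14, 16,  223/5, 76, 154, 317,361, 742, 845 ]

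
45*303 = 13635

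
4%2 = 0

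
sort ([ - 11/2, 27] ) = [ - 11/2, 27 ] 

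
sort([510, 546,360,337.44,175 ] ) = [175,  337.44,360, 510,546 ] 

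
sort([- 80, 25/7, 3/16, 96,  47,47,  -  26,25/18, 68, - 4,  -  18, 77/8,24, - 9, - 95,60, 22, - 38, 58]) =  [ - 95, - 80,  -  38, - 26,  -  18,-9, - 4, 3/16, 25/18, 25/7  ,  77/8 , 22,24, 47, 47, 58, 60,  68,96 ] 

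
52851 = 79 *669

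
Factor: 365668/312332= 809/691 = 691^( - 1) *809^1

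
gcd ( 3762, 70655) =1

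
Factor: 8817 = 3^1*2939^1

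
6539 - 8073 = - 1534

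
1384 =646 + 738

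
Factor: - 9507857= - 2039^1 * 4663^1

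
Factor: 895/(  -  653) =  - 5^1 * 179^1*653^( - 1)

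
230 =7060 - 6830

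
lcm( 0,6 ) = 0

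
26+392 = 418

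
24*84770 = 2034480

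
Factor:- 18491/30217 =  - 41^1*67^(-1)= -41/67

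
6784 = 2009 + 4775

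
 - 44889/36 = -1247 + 1/12= - 1246.92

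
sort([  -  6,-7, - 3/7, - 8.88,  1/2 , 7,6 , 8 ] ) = [-8.88, - 7, - 6, -3/7,1/2,  6, 7,  8 ] 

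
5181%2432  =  317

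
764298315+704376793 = 1468675108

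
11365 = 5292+6073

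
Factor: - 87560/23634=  - 43780/11817=- 2^2*3^ ( - 2 )*5^1  *11^1*13^( - 1) *101^( - 1 )*199^1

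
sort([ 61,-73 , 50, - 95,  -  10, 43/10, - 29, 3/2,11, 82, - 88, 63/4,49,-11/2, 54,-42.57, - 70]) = [-95,-88,-73, -70,-42.57,-29,-10,-11/2, 3/2, 43/10, 11, 63/4,49, 50, 54, 61, 82]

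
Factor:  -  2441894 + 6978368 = 4536474 = 2^1*3^1*23^1*71^1 * 463^1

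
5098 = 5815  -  717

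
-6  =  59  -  65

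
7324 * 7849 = 57486076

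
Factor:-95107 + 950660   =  855553=257^1 * 3329^1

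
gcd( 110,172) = 2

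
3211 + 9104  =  12315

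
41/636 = 41/636 = 0.06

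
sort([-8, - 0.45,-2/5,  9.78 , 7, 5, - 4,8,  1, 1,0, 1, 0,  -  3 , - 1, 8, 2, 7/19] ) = [  -  8, - 4 , - 3, - 1, - 0.45, - 2/5, 0, 0  ,  7/19, 1,1, 1 , 2,5,7, 8, 8, 9.78]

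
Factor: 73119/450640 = 2^( - 4)*3^1*5^( - 1) *43^ (-1) * 131^( - 1 ) * 24373^1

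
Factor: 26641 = 26641^1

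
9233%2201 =429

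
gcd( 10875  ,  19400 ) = 25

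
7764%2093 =1485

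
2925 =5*585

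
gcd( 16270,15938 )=2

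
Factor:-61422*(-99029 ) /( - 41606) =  - 3^1*7^2*29^1*43^1*47^1*71^( - 1 )*293^( - 1 )*353^1 = - 3041279619/20803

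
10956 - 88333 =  - 77377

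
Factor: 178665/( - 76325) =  - 831/355 = - 3^1*5^ ( - 1)*71^(-1)*277^1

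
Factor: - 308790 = -2^1*3^2*5^1*47^1*73^1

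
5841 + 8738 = 14579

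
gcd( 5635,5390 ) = 245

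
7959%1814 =703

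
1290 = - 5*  ( - 258 )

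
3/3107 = 3/3107 = 0.00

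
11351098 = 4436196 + 6914902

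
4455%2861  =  1594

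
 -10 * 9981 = -99810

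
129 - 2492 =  - 2363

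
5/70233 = 5/70233 = 0.00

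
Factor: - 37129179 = -3^1*601^1*20593^1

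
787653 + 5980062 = 6767715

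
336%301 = 35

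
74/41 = 1 + 33/41   =  1.80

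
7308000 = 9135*800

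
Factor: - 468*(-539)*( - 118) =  - 2^3*3^2*7^2*11^1*13^1*59^1 = - 29765736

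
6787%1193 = 822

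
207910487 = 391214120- 183303633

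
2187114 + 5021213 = 7208327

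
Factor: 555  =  3^1*5^1*37^1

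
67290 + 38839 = 106129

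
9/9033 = 3/3011 = 0.00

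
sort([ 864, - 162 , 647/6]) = [-162,647/6, 864]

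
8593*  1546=13284778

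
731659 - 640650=91009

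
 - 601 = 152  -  753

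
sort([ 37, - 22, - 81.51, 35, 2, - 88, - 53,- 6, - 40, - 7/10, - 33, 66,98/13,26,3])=[ - 88,  -  81.51, - 53 , - 40,-33,-22, - 6, - 7/10, 2, 3, 98/13, 26 , 35, 37,66 ]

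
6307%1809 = 880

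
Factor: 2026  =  2^1*1013^1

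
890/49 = 890/49  =  18.16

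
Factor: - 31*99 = - 3^2*11^1*31^1= -3069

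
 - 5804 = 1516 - 7320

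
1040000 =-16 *( - 65000 ) 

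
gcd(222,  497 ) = 1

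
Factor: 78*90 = 7020 = 2^2*3^3*5^1*  13^1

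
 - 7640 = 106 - 7746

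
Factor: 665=5^1*7^1*19^1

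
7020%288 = 108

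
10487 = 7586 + 2901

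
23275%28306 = 23275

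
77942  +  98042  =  175984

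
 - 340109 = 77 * ( - 4417)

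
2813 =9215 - 6402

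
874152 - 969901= - 95749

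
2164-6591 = -4427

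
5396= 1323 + 4073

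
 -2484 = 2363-4847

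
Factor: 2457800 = 2^3*5^2*12289^1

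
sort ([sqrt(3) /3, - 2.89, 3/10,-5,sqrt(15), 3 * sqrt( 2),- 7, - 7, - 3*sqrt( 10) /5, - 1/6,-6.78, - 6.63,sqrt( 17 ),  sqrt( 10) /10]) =[ - 7, - 7, - 6.78, - 6.63, - 5, - 2.89, - 3*sqrt(10 ) /5,-1/6,  3/10, sqrt ( 10 ) /10,sqrt(3)/3,sqrt( 15), sqrt( 17 ),  3*sqrt( 2 )]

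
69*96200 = 6637800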